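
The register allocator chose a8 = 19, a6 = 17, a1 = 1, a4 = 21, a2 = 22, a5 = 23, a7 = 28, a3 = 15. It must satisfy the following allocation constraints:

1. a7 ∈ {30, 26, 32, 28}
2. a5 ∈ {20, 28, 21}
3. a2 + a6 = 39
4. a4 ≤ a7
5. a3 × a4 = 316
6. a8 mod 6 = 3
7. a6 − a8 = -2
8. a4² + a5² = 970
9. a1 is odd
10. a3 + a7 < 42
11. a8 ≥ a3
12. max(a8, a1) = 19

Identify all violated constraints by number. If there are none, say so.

Violated: 2, 5, 6, and 10.

1. a7 = 28 is in {30, 26, 32, 28} — OK.
2. a5 = 23 is not in {20, 28, 21} — violated.
3. a2 + a6 = 22 + 17 = 39 — OK.
4. a4 = 21, a7 = 28; 21 ≤ 28 — OK.
5. a3 × a4 = 15 × 21 = 315, not 316 — violated.
6. 19 mod 6 = 1, not 3 — violated.
7. a6 − a8 = 17 − 19 = -2 — OK.
8. a4² + a5² = 21² + 23² = 441 + 529 = 970 — OK.
9. a1 = 1 is odd — OK.
10. a3 + a7 = 15 + 28 = 43; 43 ≥ 42, bound 42 not met — violated.
11. a8 = 19, a3 = 15; 19 ≥ 15 — OK.
12. max(19, 1) = 19 — OK.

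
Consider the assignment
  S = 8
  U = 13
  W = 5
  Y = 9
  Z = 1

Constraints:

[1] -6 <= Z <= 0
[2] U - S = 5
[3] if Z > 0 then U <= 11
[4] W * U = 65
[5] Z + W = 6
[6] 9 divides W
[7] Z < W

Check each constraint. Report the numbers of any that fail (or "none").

[1] Z = 1 is outside [-6, 0] — fails.
[2] U - S = 13 - 8 = 5 — holds.
[3] Z = 1 > 0, so we need U ≤ 11; but U = 13 > 11 — fails.
[4] W * U = 5 * 13 = 65 — holds.
[5] Z + W = 1 + 5 = 6 — holds.
[6] 5 = 9*0 + 5, so 9 does not divide 5 — fails.
[7] Z = 1, W = 5; 1 < 5 — holds.

Violated: 1, 3, 6.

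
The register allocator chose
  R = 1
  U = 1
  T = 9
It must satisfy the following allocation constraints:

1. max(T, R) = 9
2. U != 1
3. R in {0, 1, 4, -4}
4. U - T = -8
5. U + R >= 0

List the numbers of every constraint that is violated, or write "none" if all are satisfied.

No — constraint 2 is not satisfied.

1. max(9, 1) = 9 — holds.
2. U = 1, but 1 is required to differ — fails.
3. R = 1 is in {0, 1, 4, -4} — holds.
4. U - T = 1 - 9 = -8 — holds.
5. U + R = 1 + 1 = 2; 2 ≥ 0 — holds.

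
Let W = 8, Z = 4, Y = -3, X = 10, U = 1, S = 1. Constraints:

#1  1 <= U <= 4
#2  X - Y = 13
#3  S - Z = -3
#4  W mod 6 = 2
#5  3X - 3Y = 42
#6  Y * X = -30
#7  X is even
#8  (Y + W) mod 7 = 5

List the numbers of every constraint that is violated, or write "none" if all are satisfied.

#1 U = 1 lies in [1, 4]  true
#2 X - Y = 10 - (-3) = 13  true
#3 S - Z = 1 - 4 = -3  true
#4 8 mod 6 = 2  true
#5 3X - 3Y = 3(10) - 3(-3) = 39, not 42  false
#6 Y * X = -3 * 10 = -30  true
#7 X = 10 is even  true
#8 Y + W = 5; 5 mod 7 = 5  true

Constraint 5 is violated.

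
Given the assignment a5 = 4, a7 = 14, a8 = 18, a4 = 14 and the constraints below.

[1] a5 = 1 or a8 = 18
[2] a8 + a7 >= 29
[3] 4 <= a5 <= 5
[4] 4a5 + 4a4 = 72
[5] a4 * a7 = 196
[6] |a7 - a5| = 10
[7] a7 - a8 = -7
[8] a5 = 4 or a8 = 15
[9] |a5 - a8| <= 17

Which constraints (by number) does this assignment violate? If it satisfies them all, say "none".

[1] a5 = 4 ≠ 1, but a8 = 18 = 18 (second disjunct) — holds.
[2] a8 + a7 = 18 + 14 = 32; 32 ≥ 29 — holds.
[3] a5 = 4 lies in [4, 5] — holds.
[4] 4a5 + 4a4 = 4(4) + 4(14) = 72 — holds.
[5] a4 * a7 = 14 * 14 = 196 — holds.
[6] |14 - 4| = 10 — holds.
[7] a7 - a8 = 14 - 18 = -4, not -7 — fails.
[8] a5 = 4 = 4 (first disjunct) — holds.
[9] |4 - 18| = 14; 14 ≤ 17 — holds.

The assignment fails constraint 7.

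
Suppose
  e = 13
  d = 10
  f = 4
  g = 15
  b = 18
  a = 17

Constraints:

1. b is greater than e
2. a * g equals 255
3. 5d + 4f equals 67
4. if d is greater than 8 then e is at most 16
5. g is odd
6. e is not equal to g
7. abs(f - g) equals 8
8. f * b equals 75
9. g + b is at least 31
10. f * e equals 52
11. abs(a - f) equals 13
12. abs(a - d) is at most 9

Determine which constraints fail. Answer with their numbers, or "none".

The assignment fails constraints 3, 7, and 8.

1. b = 18, e = 13; 18 > 13 — holds.
2. a * g = 17 * 15 = 255 — holds.
3. 5d + 4f = 5(10) + 4(4) = 66, not 67 — does not hold.
4. d = 10 > 8, so we need e ≤ 16; e = 13 ≤ 16 — holds.
5. g = 15 is odd — holds.
6. e = 13, g = 15; distinct — holds.
7. abs(4 - 15) = 11, not 8 — does not hold.
8. f * b = 4 * 18 = 72, not 75 — does not hold.
9. g + b = 15 + 18 = 33; 33 ≥ 31 — holds.
10. f * e = 4 * 13 = 52 — holds.
11. abs(17 - 4) = 13 — holds.
12. abs(17 - 10) = 7; 7 ≤ 9 — holds.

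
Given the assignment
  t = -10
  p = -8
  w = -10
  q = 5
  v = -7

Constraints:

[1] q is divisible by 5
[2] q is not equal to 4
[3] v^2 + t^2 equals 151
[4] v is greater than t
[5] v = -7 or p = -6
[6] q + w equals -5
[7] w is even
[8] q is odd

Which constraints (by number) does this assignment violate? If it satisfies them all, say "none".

Constraint 3 does not hold.

[1] 5 / 5 = 1, so 5 divides 5  holds
[2] q = 5, and 5 ≠ 4  holds
[3] v^2 + t^2 = (-7)^2 + (-10)^2 = 49 + 100 = 149, not 151  fails
[4] v = -7, t = -10; -7 > -10  holds
[5] v = -7 = -7 (first disjunct)  holds
[6] q + w = 5 + (-10) = -5  holds
[7] w = -10 is even  holds
[8] q = 5 is odd  holds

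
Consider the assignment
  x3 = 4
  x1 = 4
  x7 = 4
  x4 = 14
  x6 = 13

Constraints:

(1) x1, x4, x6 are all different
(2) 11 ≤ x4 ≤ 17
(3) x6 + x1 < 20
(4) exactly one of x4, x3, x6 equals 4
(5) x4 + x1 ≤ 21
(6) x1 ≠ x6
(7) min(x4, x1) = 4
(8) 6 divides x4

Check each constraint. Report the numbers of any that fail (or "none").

(1) values 4, 14, 13 are pairwise distinct  yes
(2) x4 = 14 lies in [11, 17]  yes
(3) x6 + x1 = 13 + 4 = 17; 17 < 20  yes
(4) x4=14, x3=4, x6=13; 1 of them equals 4  yes
(5) x4 + x1 = 14 + 4 = 18; 18 ≤ 21  yes
(6) x1 = 4, x6 = 13; distinct  yes
(7) min(14, 4) = 4  yes
(8) 14 = 6×2 + 2, so 6 does not divide 14  no

Constraint 8 does not hold.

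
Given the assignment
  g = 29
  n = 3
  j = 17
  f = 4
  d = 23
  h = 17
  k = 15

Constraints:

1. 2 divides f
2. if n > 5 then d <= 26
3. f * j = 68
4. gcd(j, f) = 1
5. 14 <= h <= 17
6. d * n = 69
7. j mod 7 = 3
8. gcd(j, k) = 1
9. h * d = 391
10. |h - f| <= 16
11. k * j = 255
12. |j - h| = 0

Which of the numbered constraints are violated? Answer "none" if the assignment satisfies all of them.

1. 4 / 2 = 2, so 2 divides 4 — satisfied.
2. n = 3, not > 5; antecedent false, conditional vacuously true — satisfied.
3. f * j = 4 * 17 = 68 — satisfied.
4. gcd(17, 4) = 1 — satisfied.
5. h = 17 lies in [14, 17] — satisfied.
6. d * n = 23 * 3 = 69 — satisfied.
7. 17 mod 7 = 3 — satisfied.
8. gcd(17, 15) = 1 — satisfied.
9. h * d = 17 * 23 = 391 — satisfied.
10. |17 - 4| = 13; 13 ≤ 16 — satisfied.
11. k * j = 15 * 17 = 255 — satisfied.
12. |17 - 17| = 0 — satisfied.

The assignment satisfies every constraint.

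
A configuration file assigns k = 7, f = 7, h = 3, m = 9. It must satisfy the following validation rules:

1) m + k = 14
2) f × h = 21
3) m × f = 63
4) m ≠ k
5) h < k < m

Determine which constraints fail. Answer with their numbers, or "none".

1) m + k = 9 + 7 = 16, not 14 — does not hold.
2) f × h = 7 × 3 = 21 — holds.
3) m × f = 9 × 7 = 63 — holds.
4) m = 9, k = 7; distinct — holds.
5) values 3 < 7 < 9 — holds.

Violated: 1.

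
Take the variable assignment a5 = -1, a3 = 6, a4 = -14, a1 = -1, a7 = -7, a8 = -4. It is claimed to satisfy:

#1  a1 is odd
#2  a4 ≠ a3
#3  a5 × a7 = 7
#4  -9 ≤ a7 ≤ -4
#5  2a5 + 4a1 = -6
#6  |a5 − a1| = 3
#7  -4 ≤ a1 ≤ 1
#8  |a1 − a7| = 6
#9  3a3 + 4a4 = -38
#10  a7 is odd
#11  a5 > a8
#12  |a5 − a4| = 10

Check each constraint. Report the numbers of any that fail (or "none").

No — constraints 6 and 12 are not satisfied.

#1 a1 = -1 is odd — OK.
#2 a4 = -14, a3 = 6; distinct — OK.
#3 a5 × a7 = -1 × (-7) = 7 — OK.
#4 a7 = -7 lies in [-9, -4] — OK.
#5 2a5 + 4a1 = 2(-1) + 4(-1) = -6 — OK.
#6 |-1 − (-1)| = 0, not 3 — violated.
#7 a1 = -1 lies in [-4, 1] — OK.
#8 |-1 − (-7)| = 6 — OK.
#9 3a3 + 4a4 = 3(6) + 4(-14) = -38 — OK.
#10 a7 = -7 is odd — OK.
#11 a5 = -1, a8 = -4; -1 > -4 — OK.
#12 |-1 − (-14)| = 13, not 10 — violated.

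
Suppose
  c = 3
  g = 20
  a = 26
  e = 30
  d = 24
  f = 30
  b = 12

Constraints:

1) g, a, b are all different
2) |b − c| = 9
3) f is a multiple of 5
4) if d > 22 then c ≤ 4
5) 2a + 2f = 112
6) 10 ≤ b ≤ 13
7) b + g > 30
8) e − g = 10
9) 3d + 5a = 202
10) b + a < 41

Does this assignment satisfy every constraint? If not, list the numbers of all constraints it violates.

1) values 20, 26, 12 are pairwise distinct  yes
2) |12 − 3| = 9  yes
3) 30 / 5 = 6, so 5 divides 30  yes
4) d = 24 > 22, so we need c ≤ 4; c = 3 ≤ 4  yes
5) 2a + 2f = 2(26) + 2(30) = 112  yes
6) b = 12 lies in [10, 13]  yes
7) b + g = 12 + 20 = 32; 32 > 30  yes
8) e − g = 30 − 20 = 10  yes
9) 3d + 5a = 3(24) + 5(26) = 202  yes
10) b + a = 12 + 26 = 38; 38 < 41  yes

All constraints are satisfied.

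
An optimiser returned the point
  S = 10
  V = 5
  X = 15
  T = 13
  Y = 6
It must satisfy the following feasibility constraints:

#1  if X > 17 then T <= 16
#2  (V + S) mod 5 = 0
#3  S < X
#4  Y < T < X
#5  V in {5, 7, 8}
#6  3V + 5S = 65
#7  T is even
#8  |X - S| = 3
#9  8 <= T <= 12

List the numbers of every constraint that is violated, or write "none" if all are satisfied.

#1 X = 15, not > 17; antecedent false, conditional vacuously true — satisfied.
#2 V + S = 15; 15 mod 5 = 0 — satisfied.
#3 S = 10, X = 15; 10 < 15 — satisfied.
#4 values 6 < 13 < 15 — satisfied.
#5 V = 5 is in {5, 7, 8} — satisfied.
#6 3V + 5S = 3(5) + 5(10) = 65 — satisfied.
#7 T = 13 is odd — violated.
#8 |15 - 10| = 5, not 3 — violated.
#9 T = 13 is outside [8, 12] — violated.

The assignment fails constraints 7, 8, and 9.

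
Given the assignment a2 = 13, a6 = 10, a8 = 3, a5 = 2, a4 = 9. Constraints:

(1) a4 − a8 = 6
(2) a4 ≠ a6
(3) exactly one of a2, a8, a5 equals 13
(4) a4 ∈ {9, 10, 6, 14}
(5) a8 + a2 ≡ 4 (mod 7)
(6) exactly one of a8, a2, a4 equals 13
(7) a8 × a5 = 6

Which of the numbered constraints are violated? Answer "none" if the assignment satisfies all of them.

No — constraint 5 is not satisfied.

(1) a4 − a8 = 9 − 3 = 6  ✓
(2) a4 = 9, a6 = 10; distinct  ✓
(3) a2=13, a8=3, a5=2; 1 of them equals 13  ✓
(4) a4 = 9 is in {9, 10, 6, 14}  ✓
(5) a8 + a2 = 16; 16 mod 7 = 2, not 4  ✗
(6) a8=3, a2=13, a4=9; 1 of them equals 13  ✓
(7) a8 × a5 = 3 × 2 = 6  ✓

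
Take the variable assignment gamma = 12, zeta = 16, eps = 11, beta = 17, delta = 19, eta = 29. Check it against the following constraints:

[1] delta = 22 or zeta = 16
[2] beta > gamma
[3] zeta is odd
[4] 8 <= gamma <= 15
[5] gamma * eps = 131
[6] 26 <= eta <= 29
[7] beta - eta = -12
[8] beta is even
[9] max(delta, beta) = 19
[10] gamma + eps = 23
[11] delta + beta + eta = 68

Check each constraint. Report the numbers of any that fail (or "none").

Violated: 3, 5, 8, and 11.

[1] delta = 19 ≠ 22, but zeta = 16 = 16 (second disjunct) — satisfied.
[2] beta = 17, gamma = 12; 17 > 12 — satisfied.
[3] zeta = 16 is even — violated.
[4] gamma = 12 lies in [8, 15] — satisfied.
[5] gamma * eps = 12 * 11 = 132, not 131 — violated.
[6] eta = 29 lies in [26, 29] — satisfied.
[7] beta - eta = 17 - 29 = -12 — satisfied.
[8] beta = 17 is odd — violated.
[9] max(19, 17) = 19 — satisfied.
[10] gamma + eps = 12 + 11 = 23 — satisfied.
[11] delta + beta + eta = 19 + 17 + 29 = 65, not 68 — violated.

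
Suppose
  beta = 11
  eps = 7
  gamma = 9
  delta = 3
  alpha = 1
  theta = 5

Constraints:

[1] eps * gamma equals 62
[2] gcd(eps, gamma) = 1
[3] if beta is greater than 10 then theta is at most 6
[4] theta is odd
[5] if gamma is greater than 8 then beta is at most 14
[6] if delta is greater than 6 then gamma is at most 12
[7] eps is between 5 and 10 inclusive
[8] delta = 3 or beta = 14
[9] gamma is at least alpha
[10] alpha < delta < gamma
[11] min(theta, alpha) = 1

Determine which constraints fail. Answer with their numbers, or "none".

[1] eps * gamma = 7 * 9 = 63, not 62 — fails.
[2] gcd(7, 9) = 1 — holds.
[3] beta = 11 > 10, so we need theta ≤ 6; theta = 5 ≤ 6 — holds.
[4] theta = 5 is odd — holds.
[5] gamma = 9 > 8, so we need beta ≤ 14; beta = 11 ≤ 14 — holds.
[6] delta = 3, not > 6; antecedent false, conditional vacuously true — holds.
[7] eps = 7 lies in [5, 10] — holds.
[8] delta = 3 = 3 (first disjunct) — holds.
[9] gamma = 9, alpha = 1; 9 ≥ 1 — holds.
[10] values 1 < 3 < 9 — holds.
[11] min(5, 1) = 1 — holds.

Constraint 1 does not hold.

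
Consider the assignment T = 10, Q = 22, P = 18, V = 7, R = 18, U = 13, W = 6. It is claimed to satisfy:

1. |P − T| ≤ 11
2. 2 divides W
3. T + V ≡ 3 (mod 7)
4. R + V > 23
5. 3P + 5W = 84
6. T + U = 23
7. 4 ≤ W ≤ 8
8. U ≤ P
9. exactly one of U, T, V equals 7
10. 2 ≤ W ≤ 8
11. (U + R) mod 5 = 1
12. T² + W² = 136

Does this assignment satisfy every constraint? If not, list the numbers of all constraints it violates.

The assignment satisfies every constraint.

1. |18 − 10| = 8; 8 ≤ 11 — satisfied.
2. 6 / 2 = 3, so 2 divides 6 — satisfied.
3. T + V = 17; 17 mod 7 = 3 — satisfied.
4. R + V = 18 + 7 = 25; 25 > 23 — satisfied.
5. 3P + 5W = 3(18) + 5(6) = 84 — satisfied.
6. T + U = 10 + 13 = 23 — satisfied.
7. W = 6 lies in [4, 8] — satisfied.
8. U = 13, P = 18; 13 ≤ 18 — satisfied.
9. U=13, T=10, V=7; 1 of them equals 7 — satisfied.
10. W = 6 lies in [2, 8] — satisfied.
11. U + R = 31; 31 mod 5 = 1 — satisfied.
12. T² + W² = 10² + 6² = 100 + 36 = 136 — satisfied.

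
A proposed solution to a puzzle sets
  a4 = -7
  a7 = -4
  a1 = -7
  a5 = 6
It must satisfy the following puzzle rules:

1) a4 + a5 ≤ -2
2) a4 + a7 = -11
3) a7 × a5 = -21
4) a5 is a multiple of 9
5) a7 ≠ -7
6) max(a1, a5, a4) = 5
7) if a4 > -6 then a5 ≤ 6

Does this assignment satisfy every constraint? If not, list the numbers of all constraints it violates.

1) a4 + a5 = -7 + 6 = -1; -1 > -2, bound -2 not met  ✗
2) a4 + a7 = -7 + (-4) = -11  ✓
3) a7 × a5 = -4 × 6 = -24, not -21  ✗
4) 6 = 9×0 + 6, so 9 does not divide 6  ✗
5) a7 = -4, and -4 ≠ -7  ✓
6) max(-7, 6, -7) = 6, not 5  ✗
7) a4 = -7, not > -6; antecedent false, conditional vacuously true  ✓

No — constraints 1, 3, 4, 6 are not satisfied.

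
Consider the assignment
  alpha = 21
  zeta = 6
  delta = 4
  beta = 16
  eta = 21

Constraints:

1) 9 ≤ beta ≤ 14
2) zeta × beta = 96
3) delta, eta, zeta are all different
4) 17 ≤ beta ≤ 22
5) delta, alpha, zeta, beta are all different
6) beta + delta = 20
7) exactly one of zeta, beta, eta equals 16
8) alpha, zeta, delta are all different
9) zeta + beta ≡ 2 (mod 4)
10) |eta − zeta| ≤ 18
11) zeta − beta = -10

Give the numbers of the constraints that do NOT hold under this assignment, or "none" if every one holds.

1) beta = 16 is outside [9, 14]  ✗
2) zeta × beta = 6 × 16 = 96  ✓
3) values 4, 21, 6 are pairwise distinct  ✓
4) beta = 16 is outside [17, 22]  ✗
5) values 4, 21, 6, 16 are pairwise distinct  ✓
6) beta + delta = 16 + 4 = 20  ✓
7) zeta=6, beta=16, eta=21; 1 of them equals 16  ✓
8) values 21, 6, 4 are pairwise distinct  ✓
9) zeta + beta = 22; 22 mod 4 = 2  ✓
10) |21 − 6| = 15; 15 ≤ 18  ✓
11) zeta − beta = 6 − 16 = -10  ✓

Constraints 1 and 4 are violated.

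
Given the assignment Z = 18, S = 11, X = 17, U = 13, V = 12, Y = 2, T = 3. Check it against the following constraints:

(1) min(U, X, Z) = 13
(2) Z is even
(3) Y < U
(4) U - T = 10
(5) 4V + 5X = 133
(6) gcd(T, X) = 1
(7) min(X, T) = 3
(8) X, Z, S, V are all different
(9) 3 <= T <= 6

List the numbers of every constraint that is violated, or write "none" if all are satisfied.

All constraints are satisfied.

(1) min(13, 17, 18) = 13  holds
(2) Z = 18 is even  holds
(3) Y = 2, U = 13; 2 < 13  holds
(4) U - T = 13 - 3 = 10  holds
(5) 4V + 5X = 4(12) + 5(17) = 133  holds
(6) gcd(3, 17) = 1  holds
(7) min(17, 3) = 3  holds
(8) values 17, 18, 11, 12 are pairwise distinct  holds
(9) T = 3 lies in [3, 6]  holds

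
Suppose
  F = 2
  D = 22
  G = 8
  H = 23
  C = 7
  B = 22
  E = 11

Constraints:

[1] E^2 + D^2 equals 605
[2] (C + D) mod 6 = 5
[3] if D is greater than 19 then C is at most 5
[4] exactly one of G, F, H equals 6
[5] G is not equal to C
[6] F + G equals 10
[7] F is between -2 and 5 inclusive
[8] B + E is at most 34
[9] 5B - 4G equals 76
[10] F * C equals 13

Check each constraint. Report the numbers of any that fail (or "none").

Constraints 3, 4, 9, and 10 do not hold.

[1] E^2 + D^2 = 11^2 + 22^2 = 121 + 484 = 605  holds
[2] C + D = 29; 29 mod 6 = 5  holds
[3] D = 22 > 19, so we need C ≤ 5; but C = 7 > 5  fails
[4] G=8, F=2, H=23; 0 of them equal 6, not exactly one  fails
[5] G = 8, C = 7; distinct  holds
[6] F + G = 2 + 8 = 10  holds
[7] F = 2 lies in [-2, 5]  holds
[8] B + E = 22 + 11 = 33; 33 ≤ 34  holds
[9] 5B - 4G = 5(22) - 4(8) = 78, not 76  fails
[10] F * C = 2 * 7 = 14, not 13  fails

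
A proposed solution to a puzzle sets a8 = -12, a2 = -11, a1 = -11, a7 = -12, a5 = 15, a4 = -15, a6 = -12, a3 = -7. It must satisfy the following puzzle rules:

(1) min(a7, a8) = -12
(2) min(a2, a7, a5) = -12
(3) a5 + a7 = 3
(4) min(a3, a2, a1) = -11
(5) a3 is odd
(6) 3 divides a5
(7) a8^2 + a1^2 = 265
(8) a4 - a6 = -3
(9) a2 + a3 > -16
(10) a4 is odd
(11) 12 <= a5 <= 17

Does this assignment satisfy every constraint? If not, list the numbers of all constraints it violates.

Constraint 9 is violated.

(1) min(-12, -12) = -12  yes
(2) min(-11, -12, 15) = -12  yes
(3) a5 + a7 = 15 + (-12) = 3  yes
(4) min(-7, -11, -11) = -11  yes
(5) a3 = -7 is odd  yes
(6) 15 / 3 = 5, so 3 divides 15  yes
(7) a8^2 + a1^2 = (-12)^2 + (-11)^2 = 144 + 121 = 265  yes
(8) a4 - a6 = -15 - (-12) = -3  yes
(9) a2 + a3 = -11 + (-7) = -18; -18 ≤ -16, bound -16 not met  no
(10) a4 = -15 is odd  yes
(11) a5 = 15 lies in [12, 17]  yes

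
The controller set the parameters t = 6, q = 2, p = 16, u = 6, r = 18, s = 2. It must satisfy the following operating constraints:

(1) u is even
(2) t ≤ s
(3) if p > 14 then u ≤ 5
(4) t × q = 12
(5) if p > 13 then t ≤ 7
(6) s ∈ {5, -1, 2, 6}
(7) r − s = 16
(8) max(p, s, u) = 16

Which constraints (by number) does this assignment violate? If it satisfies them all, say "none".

The assignment fails constraints 2, 3.

(1) u = 6 is even  ✓
(2) t = 6, s = 2; 6 > 2 (want ≤)  ✗
(3) p = 16 > 14, so we need u ≤ 5; but u = 6 > 5  ✗
(4) t × q = 6 × 2 = 12  ✓
(5) p = 16 > 13, so we need t ≤ 7; t = 6 ≤ 7  ✓
(6) s = 2 is in {5, -1, 2, 6}  ✓
(7) r − s = 18 − 2 = 16  ✓
(8) max(16, 2, 6) = 16  ✓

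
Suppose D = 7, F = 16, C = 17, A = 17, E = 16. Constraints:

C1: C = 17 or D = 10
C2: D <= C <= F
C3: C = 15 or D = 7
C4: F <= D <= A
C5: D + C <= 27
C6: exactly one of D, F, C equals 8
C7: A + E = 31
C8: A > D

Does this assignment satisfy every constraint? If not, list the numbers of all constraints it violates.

Constraints 2, 4, 6, 7 do not hold.

C1: C = 17 = 17 (first disjunct) — holds.
C2: values 7, 17, 16; C = 17 is not <= F = 16 — does not hold.
C3: C = 17 ≠ 15, but D = 7 = 7 (second disjunct) — holds.
C4: values 16, 7, 17; F = 16 is not <= D = 7 — does not hold.
C5: D + C = 7 + 17 = 24; 24 ≤ 27 — holds.
C6: D=7, F=16, C=17; 0 of them equal 8, not exactly one — does not hold.
C7: A + E = 17 + 16 = 33, not 31 — does not hold.
C8: A = 17, D = 7; 17 > 7 — holds.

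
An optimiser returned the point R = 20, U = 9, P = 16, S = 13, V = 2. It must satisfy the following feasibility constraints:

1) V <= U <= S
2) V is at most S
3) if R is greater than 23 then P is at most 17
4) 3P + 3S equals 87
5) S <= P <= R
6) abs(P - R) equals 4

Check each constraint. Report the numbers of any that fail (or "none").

All constraints are satisfied.

1) values 2 <= 9 <= 13  ✓
2) V = 2, S = 13; 2 ≤ 13  ✓
3) R = 20, not > 23; antecedent false, conditional vacuously true  ✓
4) 3P + 3S = 3(16) + 3(13) = 87  ✓
5) values 13 <= 16 <= 20  ✓
6) abs(16 - 20) = 4  ✓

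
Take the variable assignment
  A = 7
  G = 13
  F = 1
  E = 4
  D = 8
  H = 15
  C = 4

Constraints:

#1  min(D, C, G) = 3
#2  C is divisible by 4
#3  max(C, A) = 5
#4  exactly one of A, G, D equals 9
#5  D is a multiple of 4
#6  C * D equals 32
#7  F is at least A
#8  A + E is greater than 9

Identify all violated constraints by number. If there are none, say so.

#1 min(8, 4, 13) = 4, not 3 — fails.
#2 4 / 4 = 1, so 4 divides 4 — holds.
#3 max(4, 7) = 7, not 5 — fails.
#4 A=7, G=13, D=8; 0 of them equal 9, not exactly one — fails.
#5 8 / 4 = 2, so 4 divides 8 — holds.
#6 C * D = 4 * 8 = 32 — holds.
#7 F = 1, A = 7; 1 < 7 (want ≥) — fails.
#8 A + E = 7 + 4 = 11; 11 > 9 — holds.

The assignment fails constraints 1, 3, 4, 7.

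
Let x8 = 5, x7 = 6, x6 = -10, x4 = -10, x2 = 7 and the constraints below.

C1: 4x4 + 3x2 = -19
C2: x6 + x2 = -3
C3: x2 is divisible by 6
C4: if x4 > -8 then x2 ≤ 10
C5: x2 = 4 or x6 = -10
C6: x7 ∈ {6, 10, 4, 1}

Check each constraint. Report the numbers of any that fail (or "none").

C1: 4x4 + 3x2 = 4(-10) + 3(7) = -19 — holds.
C2: x6 + x2 = -10 + 7 = -3 — holds.
C3: 7 = 6×1 + 1, so 6 does not divide 7 — does not hold.
C4: x4 = -10, not > -8; antecedent false, conditional vacuously true — holds.
C5: x2 = 7 ≠ 4, but x6 = -10 = -10 (second disjunct) — holds.
C6: x7 = 6 is in {6, 10, 4, 1} — holds.

Violated: 3.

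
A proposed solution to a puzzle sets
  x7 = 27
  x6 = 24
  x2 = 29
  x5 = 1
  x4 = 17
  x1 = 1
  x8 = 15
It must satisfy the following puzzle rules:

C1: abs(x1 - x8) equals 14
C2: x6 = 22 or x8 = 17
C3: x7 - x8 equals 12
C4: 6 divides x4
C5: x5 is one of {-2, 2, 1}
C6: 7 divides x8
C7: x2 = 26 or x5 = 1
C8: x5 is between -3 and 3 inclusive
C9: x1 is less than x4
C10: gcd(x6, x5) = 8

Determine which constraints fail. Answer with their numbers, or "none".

No — constraints 2, 4, 6, and 10 are not satisfied.

C1: abs(1 - 15) = 14  ✔
C2: x6 = 24 ≠ 22 and x8 = 15 ≠ 17; both disjuncts false  ✘
C3: x7 - x8 = 27 - 15 = 12  ✔
C4: 17 = 6*2 + 5, so 6 does not divide 17  ✘
C5: x5 = 1 is in {-2, 2, 1}  ✔
C6: 15 = 7*2 + 1, so 7 does not divide 15  ✘
C7: x2 = 29 ≠ 26, but x5 = 1 = 1 (second disjunct)  ✔
C8: x5 = 1 lies in [-3, 3]  ✔
C9: x1 = 1, x4 = 17; 1 < 17  ✔
C10: gcd(24, 1) = 1, not 8  ✘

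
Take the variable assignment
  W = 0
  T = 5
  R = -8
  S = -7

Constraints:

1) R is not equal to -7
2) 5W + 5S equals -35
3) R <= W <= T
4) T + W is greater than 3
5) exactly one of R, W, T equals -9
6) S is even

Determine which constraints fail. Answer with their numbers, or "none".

1) R = -8, and -8 ≠ -7 — holds.
2) 5W + 5S = 5(0) + 5(-7) = -35 — holds.
3) values -8 <= 0 <= 5 — holds.
4) T + W = 5 + 0 = 5; 5 > 3 — holds.
5) R=-8, W=0, T=5; 0 of them equal -9, not exactly one — fails.
6) S = -7 is odd — fails.

Violated: 5, 6.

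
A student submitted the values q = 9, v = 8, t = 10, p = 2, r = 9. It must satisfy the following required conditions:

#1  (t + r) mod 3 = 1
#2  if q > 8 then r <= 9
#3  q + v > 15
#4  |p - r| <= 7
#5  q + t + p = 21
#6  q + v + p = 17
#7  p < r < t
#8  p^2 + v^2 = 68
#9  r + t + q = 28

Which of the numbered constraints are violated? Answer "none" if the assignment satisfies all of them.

#1 t + r = 19; 19 mod 3 = 1  holds
#2 q = 9 > 8, so we need r ≤ 9; r = 9 ≤ 9  holds
#3 q + v = 9 + 8 = 17; 17 > 15  holds
#4 |2 - 9| = 7; 7 ≤ 7  holds
#5 q + t + p = 9 + 10 + 2 = 21  holds
#6 q + v + p = 9 + 8 + 2 = 19, not 17  fails
#7 values 2 < 9 < 10  holds
#8 p^2 + v^2 = 2^2 + 8^2 = 4 + 64 = 68  holds
#9 r + t + q = 9 + 10 + 9 = 28  holds

Constraint 6 is violated.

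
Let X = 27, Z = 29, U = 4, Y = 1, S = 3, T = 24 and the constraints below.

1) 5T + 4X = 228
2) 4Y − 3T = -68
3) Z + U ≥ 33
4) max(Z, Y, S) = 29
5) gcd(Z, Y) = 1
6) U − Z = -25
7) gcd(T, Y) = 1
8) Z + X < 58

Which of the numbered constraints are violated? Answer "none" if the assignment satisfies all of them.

No violations.

1) 5T + 4X = 5(24) + 4(27) = 228  holds
2) 4Y − 3T = 4(1) − 3(24) = -68  holds
3) Z + U = 29 + 4 = 33; 33 ≥ 33  holds
4) max(29, 1, 3) = 29  holds
5) gcd(29, 1) = 1  holds
6) U − Z = 4 − 29 = -25  holds
7) gcd(24, 1) = 1  holds
8) Z + X = 29 + 27 = 56; 56 < 58  holds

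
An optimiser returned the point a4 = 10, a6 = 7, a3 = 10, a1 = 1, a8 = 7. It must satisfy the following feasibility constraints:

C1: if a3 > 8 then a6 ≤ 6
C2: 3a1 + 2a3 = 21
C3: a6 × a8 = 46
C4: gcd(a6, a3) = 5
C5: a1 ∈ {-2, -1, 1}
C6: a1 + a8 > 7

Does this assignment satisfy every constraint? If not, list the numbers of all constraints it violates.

C1: a3 = 10 > 8, so we need a6 ≤ 6; but a6 = 7 > 6 — fails.
C2: 3a1 + 2a3 = 3(1) + 2(10) = 23, not 21 — fails.
C3: a6 × a8 = 7 × 7 = 49, not 46 — fails.
C4: gcd(7, 10) = 1, not 5 — fails.
C5: a1 = 1 is in {-2, -1, 1} — holds.
C6: a1 + a8 = 1 + 7 = 8; 8 > 7 — holds.

No — constraints 1, 2, 3, and 4 are not satisfied.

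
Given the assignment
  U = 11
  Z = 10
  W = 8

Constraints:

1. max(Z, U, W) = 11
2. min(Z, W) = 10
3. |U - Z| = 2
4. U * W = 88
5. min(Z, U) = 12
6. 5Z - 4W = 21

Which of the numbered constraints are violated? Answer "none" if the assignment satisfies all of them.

The assignment fails constraints 2, 3, 5, and 6.

1. max(10, 11, 8) = 11 — satisfied.
2. min(10, 8) = 8, not 10 — violated.
3. |11 - 10| = 1, not 2 — violated.
4. U * W = 11 * 8 = 88 — satisfied.
5. min(10, 11) = 10, not 12 — violated.
6. 5Z - 4W = 5(10) - 4(8) = 18, not 21 — violated.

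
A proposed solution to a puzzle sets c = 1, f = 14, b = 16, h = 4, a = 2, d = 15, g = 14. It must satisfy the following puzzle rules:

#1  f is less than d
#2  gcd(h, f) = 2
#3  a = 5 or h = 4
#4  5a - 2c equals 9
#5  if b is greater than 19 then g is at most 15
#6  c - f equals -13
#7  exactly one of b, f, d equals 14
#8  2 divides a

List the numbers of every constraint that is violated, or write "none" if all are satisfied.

#1 f = 14, d = 15; 14 < 15  true
#2 gcd(4, 14) = 2  true
#3 a = 2 ≠ 5, but h = 4 = 4 (second disjunct)  true
#4 5a - 2c = 5(2) - 2(1) = 8, not 9  false
#5 b = 16, not > 19; antecedent false, conditional vacuously true  true
#6 c - f = 1 - 14 = -13  true
#7 b=16, f=14, d=15; 1 of them equals 14  true
#8 2 / 2 = 1, so 2 divides 2  true

Violated: 4.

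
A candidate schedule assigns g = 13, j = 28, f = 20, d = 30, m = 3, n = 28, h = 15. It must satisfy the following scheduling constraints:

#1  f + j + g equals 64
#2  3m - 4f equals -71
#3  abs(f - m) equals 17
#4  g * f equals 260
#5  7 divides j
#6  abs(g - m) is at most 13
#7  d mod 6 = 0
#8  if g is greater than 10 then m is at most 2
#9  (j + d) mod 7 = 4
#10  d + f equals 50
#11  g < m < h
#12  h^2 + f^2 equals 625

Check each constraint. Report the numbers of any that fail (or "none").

#1 f + j + g = 20 + 28 + 13 = 61, not 64 — violated.
#2 3m - 4f = 3(3) - 4(20) = -71 — OK.
#3 abs(20 - 3) = 17 — OK.
#4 g * f = 13 * 20 = 260 — OK.
#5 28 / 7 = 4, so 7 divides 28 — OK.
#6 abs(13 - 3) = 10; 10 ≤ 13 — OK.
#7 30 mod 6 = 0 — OK.
#8 g = 13 > 10, so we need m ≤ 2; but m = 3 > 2 — violated.
#9 j + d = 58; 58 mod 7 = 2, not 4 — violated.
#10 d + f = 30 + 20 = 50 — OK.
#11 values 13, 3, 15; g = 13 is not < m = 3 — violated.
#12 h^2 + f^2 = 15^2 + 20^2 = 225 + 400 = 625 — OK.

Violated: 1, 8, 9, and 11.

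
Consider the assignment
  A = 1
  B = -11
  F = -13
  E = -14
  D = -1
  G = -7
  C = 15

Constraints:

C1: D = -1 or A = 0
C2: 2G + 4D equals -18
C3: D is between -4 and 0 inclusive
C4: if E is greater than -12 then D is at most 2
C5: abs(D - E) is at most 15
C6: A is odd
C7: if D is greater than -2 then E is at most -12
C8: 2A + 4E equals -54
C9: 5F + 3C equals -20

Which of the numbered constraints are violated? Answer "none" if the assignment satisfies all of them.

C1: D = -1 = -1 (first disjunct)  holds
C2: 2G + 4D = 2(-7) + 4(-1) = -18  holds
C3: D = -1 lies in [-4, 0]  holds
C4: E = -14, not > -12; antecedent false, conditional vacuously true  holds
C5: abs(-1 - (-14)) = 13; 13 ≤ 15  holds
C6: A = 1 is odd  holds
C7: D = -1 > -2, so we need E ≤ -12; E = -14 ≤ -12  holds
C8: 2A + 4E = 2(1) + 4(-14) = -54  holds
C9: 5F + 3C = 5(-13) + 3(15) = -20  holds

Yes — all constraints hold.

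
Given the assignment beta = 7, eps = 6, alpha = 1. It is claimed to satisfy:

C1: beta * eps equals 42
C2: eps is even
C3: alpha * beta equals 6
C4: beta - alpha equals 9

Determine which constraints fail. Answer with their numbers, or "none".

C1: beta * eps = 7 * 6 = 42 — satisfied.
C2: eps = 6 is even — satisfied.
C3: alpha * beta = 1 * 7 = 7, not 6 — violated.
C4: beta - alpha = 7 - 1 = 6, not 9 — violated.

Constraints 3, 4 do not hold.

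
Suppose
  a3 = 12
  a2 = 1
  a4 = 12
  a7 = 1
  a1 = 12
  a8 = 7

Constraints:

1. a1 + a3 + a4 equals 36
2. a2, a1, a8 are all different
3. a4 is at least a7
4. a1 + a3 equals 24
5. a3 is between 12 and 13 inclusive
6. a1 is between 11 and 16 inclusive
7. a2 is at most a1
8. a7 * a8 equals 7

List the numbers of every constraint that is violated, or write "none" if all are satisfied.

Yes — all constraints hold.

1. a1 + a3 + a4 = 12 + 12 + 12 = 36  OK
2. values 1, 12, 7 are pairwise distinct  OK
3. a4 = 12, a7 = 1; 12 ≥ 1  OK
4. a1 + a3 = 12 + 12 = 24  OK
5. a3 = 12 lies in [12, 13]  OK
6. a1 = 12 lies in [11, 16]  OK
7. a2 = 1, a1 = 12; 1 ≤ 12  OK
8. a7 * a8 = 1 * 7 = 7  OK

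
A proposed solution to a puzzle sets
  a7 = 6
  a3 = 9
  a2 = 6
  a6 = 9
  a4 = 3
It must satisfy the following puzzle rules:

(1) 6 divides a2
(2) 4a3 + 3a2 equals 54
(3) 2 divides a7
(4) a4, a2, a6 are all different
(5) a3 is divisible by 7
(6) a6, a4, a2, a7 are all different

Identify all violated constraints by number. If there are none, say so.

(1) 6 / 6 = 1, so 6 divides 6  true
(2) 4a3 + 3a2 = 4(9) + 3(6) = 54  true
(3) 6 / 2 = 3, so 2 divides 6  true
(4) values 3, 6, 9 are pairwise distinct  true
(5) 9 = 7*1 + 2, so 7 does not divide 9  false
(6) a2 = a7 = 6, not all different  false

Violated: 5, 6.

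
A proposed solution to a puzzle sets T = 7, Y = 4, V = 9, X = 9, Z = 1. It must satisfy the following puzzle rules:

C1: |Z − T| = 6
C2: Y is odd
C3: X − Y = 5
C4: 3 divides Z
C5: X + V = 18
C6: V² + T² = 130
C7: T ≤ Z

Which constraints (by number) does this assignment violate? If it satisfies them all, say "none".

No — constraints 2, 4, 7 are not satisfied.

C1: |1 − 7| = 6 — holds.
C2: Y = 4 is even — does not hold.
C3: X − Y = 9 − 4 = 5 — holds.
C4: 1 = 3×0 + 1, so 3 does not divide 1 — does not hold.
C5: X + V = 9 + 9 = 18 — holds.
C6: V² + T² = 9² + 7² = 81 + 49 = 130 — holds.
C7: T = 7, Z = 1; 7 > 1 (want ≤) — does not hold.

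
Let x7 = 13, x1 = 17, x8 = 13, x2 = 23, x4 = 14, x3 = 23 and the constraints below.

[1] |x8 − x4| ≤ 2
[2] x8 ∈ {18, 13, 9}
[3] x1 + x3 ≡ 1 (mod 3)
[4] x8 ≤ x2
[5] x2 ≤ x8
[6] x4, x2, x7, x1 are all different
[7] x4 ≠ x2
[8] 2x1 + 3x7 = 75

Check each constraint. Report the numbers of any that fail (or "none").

[1] |13 − 14| = 1; 1 ≤ 2  holds
[2] x8 = 13 is in {18, 13, 9}  holds
[3] x1 + x3 = 40; 40 mod 3 = 1  holds
[4] x8 = 13, x2 = 23; 13 ≤ 23  holds
[5] x2 = 23, x8 = 13; 23 > 13 (want ≤)  fails
[6] values 14, 23, 13, 17 are pairwise distinct  holds
[7] x4 = 14, x2 = 23; distinct  holds
[8] 2x1 + 3x7 = 2(17) + 3(13) = 73, not 75  fails

Constraints 5, 8 are violated.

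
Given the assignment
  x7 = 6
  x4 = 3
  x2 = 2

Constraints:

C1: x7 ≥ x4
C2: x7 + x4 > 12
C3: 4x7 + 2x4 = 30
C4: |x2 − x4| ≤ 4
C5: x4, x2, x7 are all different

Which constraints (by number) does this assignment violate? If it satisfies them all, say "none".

C1: x7 = 6, x4 = 3; 6 ≥ 3 — OK.
C2: x7 + x4 = 6 + 3 = 9; 9 ≤ 12, bound 12 not met — violated.
C3: 4x7 + 2x4 = 4(6) + 2(3) = 30 — OK.
C4: |2 − 3| = 1; 1 ≤ 4 — OK.
C5: values 3, 2, 6 are pairwise distinct — OK.

Constraint 2 does not hold.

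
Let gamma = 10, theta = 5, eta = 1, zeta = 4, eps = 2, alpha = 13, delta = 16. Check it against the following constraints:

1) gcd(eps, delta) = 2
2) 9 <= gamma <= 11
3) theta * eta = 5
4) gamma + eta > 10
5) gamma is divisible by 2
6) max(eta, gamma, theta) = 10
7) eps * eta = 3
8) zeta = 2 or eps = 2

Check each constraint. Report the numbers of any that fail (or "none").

1) gcd(2, 16) = 2  holds
2) gamma = 10 lies in [9, 11]  holds
3) theta * eta = 5 * 1 = 5  holds
4) gamma + eta = 10 + 1 = 11; 11 > 10  holds
5) 10 / 2 = 5, so 2 divides 10  holds
6) max(1, 10, 5) = 10  holds
7) eps * eta = 2 * 1 = 2, not 3  fails
8) zeta = 4 ≠ 2, but eps = 2 = 2 (second disjunct)  holds

Constraint 7 does not hold.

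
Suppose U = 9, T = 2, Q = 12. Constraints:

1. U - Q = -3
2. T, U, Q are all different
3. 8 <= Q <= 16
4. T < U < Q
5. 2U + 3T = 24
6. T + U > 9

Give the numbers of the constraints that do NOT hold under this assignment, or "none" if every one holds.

Yes — all constraints hold.

1. U - Q = 9 - 12 = -3  yes
2. values 2, 9, 12 are pairwise distinct  yes
3. Q = 12 lies in [8, 16]  yes
4. values 2 < 9 < 12  yes
5. 2U + 3T = 2(9) + 3(2) = 24  yes
6. T + U = 2 + 9 = 11; 11 > 9  yes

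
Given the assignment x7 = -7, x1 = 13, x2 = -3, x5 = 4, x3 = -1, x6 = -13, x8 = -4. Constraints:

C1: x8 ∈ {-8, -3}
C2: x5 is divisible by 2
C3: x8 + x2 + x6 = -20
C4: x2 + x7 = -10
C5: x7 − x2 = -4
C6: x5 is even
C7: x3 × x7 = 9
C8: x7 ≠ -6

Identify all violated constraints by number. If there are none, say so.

C1: x8 = -4 is not in {-8, -3} — violated.
C2: 4 / 2 = 2, so 2 divides 4 — satisfied.
C3: x8 + x2 + x6 = -4 + (-3) + (-13) = -20 — satisfied.
C4: x2 + x7 = -3 + (-7) = -10 — satisfied.
C5: x7 − x2 = -7 − (-3) = -4 — satisfied.
C6: x5 = 4 is even — satisfied.
C7: x3 × x7 = -1 × (-7) = 7, not 9 — violated.
C8: x7 = -7, and -7 ≠ -6 — satisfied.

Constraints 1 and 7 do not hold.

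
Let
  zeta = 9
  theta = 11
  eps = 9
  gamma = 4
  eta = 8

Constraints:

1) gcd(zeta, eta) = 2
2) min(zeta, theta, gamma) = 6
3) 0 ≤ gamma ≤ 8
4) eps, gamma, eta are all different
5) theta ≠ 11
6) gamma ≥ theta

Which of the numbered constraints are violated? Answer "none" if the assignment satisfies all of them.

The assignment fails constraints 1, 2, 5, and 6.

1) gcd(9, 8) = 1, not 2  false
2) min(9, 11, 4) = 4, not 6  false
3) gamma = 4 lies in [0, 8]  true
4) values 9, 4, 8 are pairwise distinct  true
5) theta = 11, but 11 is required to differ  false
6) gamma = 4, theta = 11; 4 < 11 (want ≥)  false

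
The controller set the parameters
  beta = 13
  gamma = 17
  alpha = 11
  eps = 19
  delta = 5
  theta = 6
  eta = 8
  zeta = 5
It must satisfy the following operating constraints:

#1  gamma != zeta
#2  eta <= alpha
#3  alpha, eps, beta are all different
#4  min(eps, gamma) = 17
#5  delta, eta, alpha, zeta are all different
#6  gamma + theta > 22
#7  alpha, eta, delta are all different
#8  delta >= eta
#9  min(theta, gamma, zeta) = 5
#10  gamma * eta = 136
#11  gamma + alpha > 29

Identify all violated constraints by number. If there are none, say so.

Violated: 5, 8, and 11.

#1 gamma = 17, zeta = 5; distinct  ✓
#2 eta = 8, alpha = 11; 8 ≤ 11  ✓
#3 values 11, 19, 13 are pairwise distinct  ✓
#4 min(19, 17) = 17  ✓
#5 delta = zeta = 5, not all different  ✗
#6 gamma + theta = 17 + 6 = 23; 23 > 22  ✓
#7 values 11, 8, 5 are pairwise distinct  ✓
#8 delta = 5, eta = 8; 5 < 8 (want ≥)  ✗
#9 min(6, 17, 5) = 5  ✓
#10 gamma * eta = 17 * 8 = 136  ✓
#11 gamma + alpha = 17 + 11 = 28; 28 ≤ 29, bound 29 not met  ✗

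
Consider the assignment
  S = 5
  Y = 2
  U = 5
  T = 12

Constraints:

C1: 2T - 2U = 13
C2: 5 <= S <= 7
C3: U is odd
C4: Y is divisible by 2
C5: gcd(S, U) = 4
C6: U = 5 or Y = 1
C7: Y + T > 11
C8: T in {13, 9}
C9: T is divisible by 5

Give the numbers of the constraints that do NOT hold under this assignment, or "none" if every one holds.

C1: 2T - 2U = 2(12) - 2(5) = 14, not 13 — fails.
C2: S = 5 lies in [5, 7] — holds.
C3: U = 5 is odd — holds.
C4: 2 / 2 = 1, so 2 divides 2 — holds.
C5: gcd(5, 5) = 5, not 4 — fails.
C6: U = 5 = 5 (first disjunct) — holds.
C7: Y + T = 2 + 12 = 14; 14 > 11 — holds.
C8: T = 12 is not in {13, 9} — fails.
C9: 12 = 5*2 + 2, so 5 does not divide 12 — fails.

Constraints 1, 5, 8, and 9 are violated.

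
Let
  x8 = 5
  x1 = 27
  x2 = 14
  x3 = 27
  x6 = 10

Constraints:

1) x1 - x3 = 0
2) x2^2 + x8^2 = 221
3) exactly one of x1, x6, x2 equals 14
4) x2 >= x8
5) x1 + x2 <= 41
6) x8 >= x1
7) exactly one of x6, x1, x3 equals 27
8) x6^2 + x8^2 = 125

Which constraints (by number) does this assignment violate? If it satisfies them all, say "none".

1) x1 - x3 = 27 - 27 = 0  OK
2) x2^2 + x8^2 = 14^2 + 5^2 = 196 + 25 = 221  OK
3) x1=27, x6=10, x2=14; 1 of them equals 14  OK
4) x2 = 14, x8 = 5; 14 ≥ 5  OK
5) x1 + x2 = 27 + 14 = 41; 41 ≤ 41  OK
6) x8 = 5, x1 = 27; 5 < 27 (want ≥)  FAIL
7) x6=10, x1=27, x3=27; 2 of them equal 27, not exactly one  FAIL
8) x6^2 + x8^2 = 10^2 + 5^2 = 100 + 25 = 125  OK

Violated: 6 and 7.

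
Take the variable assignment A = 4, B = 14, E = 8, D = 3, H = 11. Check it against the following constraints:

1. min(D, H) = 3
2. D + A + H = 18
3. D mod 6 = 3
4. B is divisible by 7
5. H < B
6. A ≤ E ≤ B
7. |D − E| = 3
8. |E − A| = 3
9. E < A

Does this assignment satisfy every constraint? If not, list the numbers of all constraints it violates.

1. min(3, 11) = 3  OK
2. D + A + H = 3 + 4 + 11 = 18  OK
3. 3 mod 6 = 3  OK
4. 14 / 7 = 2, so 7 divides 14  OK
5. H = 11, B = 14; 11 < 14  OK
6. values 4 ≤ 8 ≤ 14  OK
7. |3 − 8| = 5, not 3  FAIL
8. |8 − 4| = 4, not 3  FAIL
9. E = 8, A = 4; 8 ≥ 4 (want <)  FAIL

The assignment fails constraints 7, 8, 9.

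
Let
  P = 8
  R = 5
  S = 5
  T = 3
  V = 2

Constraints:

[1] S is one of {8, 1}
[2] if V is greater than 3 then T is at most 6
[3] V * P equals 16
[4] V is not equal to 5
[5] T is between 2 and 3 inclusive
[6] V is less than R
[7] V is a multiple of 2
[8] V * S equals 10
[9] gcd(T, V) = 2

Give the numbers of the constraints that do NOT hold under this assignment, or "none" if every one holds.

[1] S = 5 is not in {8, 1}  false
[2] V = 2, not > 3; antecedent false, conditional vacuously true  true
[3] V * P = 2 * 8 = 16  true
[4] V = 2, and 2 ≠ 5  true
[5] T = 3 lies in [2, 3]  true
[6] V = 2, R = 5; 2 < 5  true
[7] 2 / 2 = 1, so 2 divides 2  true
[8] V * S = 2 * 5 = 10  true
[9] gcd(3, 2) = 1, not 2  false

Violated: 1 and 9.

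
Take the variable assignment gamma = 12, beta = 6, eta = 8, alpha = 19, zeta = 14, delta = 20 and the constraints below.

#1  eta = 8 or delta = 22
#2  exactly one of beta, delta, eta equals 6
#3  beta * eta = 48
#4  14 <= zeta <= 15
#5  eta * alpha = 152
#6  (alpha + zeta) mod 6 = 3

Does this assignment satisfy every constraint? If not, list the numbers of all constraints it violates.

No violations.

#1 eta = 8 = 8 (first disjunct) — holds.
#2 beta=6, delta=20, eta=8; 1 of them equals 6 — holds.
#3 beta * eta = 6 * 8 = 48 — holds.
#4 zeta = 14 lies in [14, 15] — holds.
#5 eta * alpha = 8 * 19 = 152 — holds.
#6 alpha + zeta = 33; 33 mod 6 = 3 — holds.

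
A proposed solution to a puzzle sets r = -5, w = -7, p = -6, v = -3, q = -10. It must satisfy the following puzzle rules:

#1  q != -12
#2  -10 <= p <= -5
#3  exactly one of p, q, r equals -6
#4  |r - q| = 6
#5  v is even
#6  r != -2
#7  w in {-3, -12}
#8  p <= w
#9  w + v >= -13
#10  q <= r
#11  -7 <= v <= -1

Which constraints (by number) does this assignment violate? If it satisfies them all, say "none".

#1 q = -10, and -10 ≠ -12  OK
#2 p = -6 lies in [-10, -5]  OK
#3 p=-6, q=-10, r=-5; 1 of them equals -6  OK
#4 |-5 - (-10)| = 5, not 6  FAIL
#5 v = -3 is odd  FAIL
#6 r = -5, and -5 ≠ -2  OK
#7 w = -7 is not in {-3, -12}  FAIL
#8 p = -6, w = -7; -6 > -7 (want ≤)  FAIL
#9 w + v = -7 + (-3) = -10; -10 ≥ -13  OK
#10 q = -10, r = -5; -10 ≤ -5  OK
#11 v = -3 lies in [-7, -1]  OK

Constraints 4, 5, 7, 8 are violated.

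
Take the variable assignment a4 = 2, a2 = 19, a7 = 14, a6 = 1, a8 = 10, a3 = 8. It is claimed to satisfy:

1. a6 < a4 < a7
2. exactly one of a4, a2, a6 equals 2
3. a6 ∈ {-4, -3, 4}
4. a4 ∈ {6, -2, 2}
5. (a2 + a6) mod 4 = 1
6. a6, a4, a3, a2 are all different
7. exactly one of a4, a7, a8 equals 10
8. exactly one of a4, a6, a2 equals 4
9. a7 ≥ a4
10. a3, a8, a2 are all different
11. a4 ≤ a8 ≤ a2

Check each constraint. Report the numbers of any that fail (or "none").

1. values 1 < 2 < 14 — satisfied.
2. a4=2, a2=19, a6=1; 1 of them equals 2 — satisfied.
3. a6 = 1 is not in {-4, -3, 4} — violated.
4. a4 = 2 is in {6, -2, 2} — satisfied.
5. a2 + a6 = 20; 20 mod 4 = 0, not 1 — violated.
6. values 1, 2, 8, 19 are pairwise distinct — satisfied.
7. a4=2, a7=14, a8=10; 1 of them equals 10 — satisfied.
8. a4=2, a6=1, a2=19; 0 of them equal 4, not exactly one — violated.
9. a7 = 14, a4 = 2; 14 ≥ 2 — satisfied.
10. values 8, 10, 19 are pairwise distinct — satisfied.
11. values 2 ≤ 10 ≤ 19 — satisfied.

No — constraints 3, 5, 8 are not satisfied.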